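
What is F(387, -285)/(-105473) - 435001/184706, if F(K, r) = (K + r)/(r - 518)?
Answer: -36842312119807/15643641238214 ≈ -2.3551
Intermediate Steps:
F(K, r) = (K + r)/(-518 + r)
F(387, -285)/(-105473) - 435001/184706 = ((387 - 285)/(-518 - 285))/(-105473) - 435001/184706 = (102/(-803))*(-1/105473) - 435001*1/184706 = -1/803*102*(-1/105473) - 435001/184706 = -102/803*(-1/105473) - 435001/184706 = 102/84694819 - 435001/184706 = -36842312119807/15643641238214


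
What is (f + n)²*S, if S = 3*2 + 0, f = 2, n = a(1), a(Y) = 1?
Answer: 54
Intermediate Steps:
n = 1
S = 6 (S = 6 + 0 = 6)
(f + n)²*S = (2 + 1)²*6 = 3²*6 = 9*6 = 54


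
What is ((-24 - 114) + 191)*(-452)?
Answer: -23956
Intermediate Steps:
((-24 - 114) + 191)*(-452) = (-138 + 191)*(-452) = 53*(-452) = -23956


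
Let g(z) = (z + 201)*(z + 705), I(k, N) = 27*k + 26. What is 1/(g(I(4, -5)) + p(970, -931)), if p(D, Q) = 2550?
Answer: 1/283615 ≈ 3.5259e-6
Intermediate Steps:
I(k, N) = 26 + 27*k
g(z) = (201 + z)*(705 + z)
1/(g(I(4, -5)) + p(970, -931)) = 1/((141705 + (26 + 27*4)² + 906*(26 + 27*4)) + 2550) = 1/((141705 + (26 + 108)² + 906*(26 + 108)) + 2550) = 1/((141705 + 134² + 906*134) + 2550) = 1/((141705 + 17956 + 121404) + 2550) = 1/(281065 + 2550) = 1/283615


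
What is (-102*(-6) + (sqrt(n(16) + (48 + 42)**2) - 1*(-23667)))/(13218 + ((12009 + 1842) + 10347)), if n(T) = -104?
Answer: 8093/12472 + sqrt(1999)/18708 ≈ 0.65128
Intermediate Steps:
(-102*(-6) + (sqrt(n(16) + (48 + 42)**2) - 1*(-23667)))/(13218 + ((12009 + 1842) + 10347)) = (-102*(-6) + (sqrt(-104 + (48 + 42)**2) - 1*(-23667)))/(13218 + ((12009 + 1842) + 10347)) = (612 + (sqrt(-104 + 90**2) + 23667))/(13218 + (13851 + 10347)) = (612 + (sqrt(-104 + 8100) + 23667))/(13218 + 24198) = (612 + (sqrt(7996) + 23667))/37416 = (612 + (2*sqrt(1999) + 23667))*(1/37416) = (612 + (23667 + 2*sqrt(1999)))*(1/37416) = (24279 + 2*sqrt(1999))*(1/37416) = 8093/12472 + sqrt(1999)/18708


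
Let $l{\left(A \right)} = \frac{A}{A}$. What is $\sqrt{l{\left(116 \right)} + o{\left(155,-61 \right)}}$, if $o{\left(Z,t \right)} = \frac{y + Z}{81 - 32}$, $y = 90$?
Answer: $\sqrt{6} \approx 2.4495$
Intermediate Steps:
$o{\left(Z,t \right)} = \frac{90}{49} + \frac{Z}{49}$ ($o{\left(Z,t \right)} = \frac{90 + Z}{81 - 32} = \frac{90 + Z}{49} = \left(90 + Z\right) \frac{1}{49} = \frac{90}{49} + \frac{Z}{49}$)
$l{\left(A \right)} = 1$
$\sqrt{l{\left(116 \right)} + o{\left(155,-61 \right)}} = \sqrt{1 + \left(\frac{90}{49} + \frac{1}{49} \cdot 155\right)} = \sqrt{1 + \left(\frac{90}{49} + \frac{155}{49}\right)} = \sqrt{1 + 5} = \sqrt{6}$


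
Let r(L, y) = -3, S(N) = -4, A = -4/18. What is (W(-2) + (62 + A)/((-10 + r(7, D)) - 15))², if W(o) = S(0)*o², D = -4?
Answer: 1315609/3969 ≈ 331.47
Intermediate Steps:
A = -2/9 (A = -4*1/18 = -2/9 ≈ -0.22222)
W(o) = -4*o²
(W(-2) + (62 + A)/((-10 + r(7, D)) - 15))² = (-4*(-2)² + (62 - 2/9)/((-10 - 3) - 15))² = (-4*4 + 556/(9*(-13 - 15)))² = (-16 + (556/9)/(-28))² = (-16 + (556/9)*(-1/28))² = (-16 - 139/63)² = (-1147/63)² = 1315609/3969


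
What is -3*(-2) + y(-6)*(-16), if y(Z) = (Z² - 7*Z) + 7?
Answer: -1354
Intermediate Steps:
y(Z) = 7 + Z² - 7*Z
-3*(-2) + y(-6)*(-16) = -3*(-2) + (7 + (-6)² - 7*(-6))*(-16) = 6 + (7 + 36 + 42)*(-16) = 6 + 85*(-16) = 6 - 1360 = -1354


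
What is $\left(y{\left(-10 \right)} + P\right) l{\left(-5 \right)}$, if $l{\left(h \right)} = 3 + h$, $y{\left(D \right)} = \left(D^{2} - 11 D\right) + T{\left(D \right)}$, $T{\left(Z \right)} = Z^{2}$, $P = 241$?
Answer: $-1102$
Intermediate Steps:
$y{\left(D \right)} = - 11 D + 2 D^{2}$ ($y{\left(D \right)} = \left(D^{2} - 11 D\right) + D^{2} = - 11 D + 2 D^{2}$)
$\left(y{\left(-10 \right)} + P\right) l{\left(-5 \right)} = \left(- 10 \left(-11 + 2 \left(-10\right)\right) + 241\right) \left(3 - 5\right) = \left(- 10 \left(-11 - 20\right) + 241\right) \left(-2\right) = \left(\left(-10\right) \left(-31\right) + 241\right) \left(-2\right) = \left(310 + 241\right) \left(-2\right) = 551 \left(-2\right) = -1102$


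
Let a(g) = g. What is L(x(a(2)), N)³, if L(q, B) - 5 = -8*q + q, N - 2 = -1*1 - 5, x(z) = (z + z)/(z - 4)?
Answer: 6859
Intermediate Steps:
x(z) = 2*z/(-4 + z) (x(z) = (2*z)/(-4 + z) = 2*z/(-4 + z))
N = -4 (N = 2 + (-1*1 - 5) = 2 + (-1 - 5) = 2 - 6 = -4)
L(q, B) = 5 - 7*q (L(q, B) = 5 + (-8*q + q) = 5 - 7*q)
L(x(a(2)), N)³ = (5 - 14*2/(-4 + 2))³ = (5 - 14*2/(-2))³ = (5 - 14*2*(-1)/2)³ = (5 - 7*(-2))³ = (5 + 14)³ = 19³ = 6859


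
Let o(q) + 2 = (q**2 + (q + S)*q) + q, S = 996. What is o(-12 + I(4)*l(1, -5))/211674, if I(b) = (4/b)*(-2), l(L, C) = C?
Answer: -994/105837 ≈ -0.0093918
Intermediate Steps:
I(b) = -8/b
o(q) = -2 + q + q**2 + q*(996 + q) (o(q) = -2 + ((q**2 + (q + 996)*q) + q) = -2 + ((q**2 + (996 + q)*q) + q) = -2 + ((q**2 + q*(996 + q)) + q) = -2 + (q + q**2 + q*(996 + q)) = -2 + q + q**2 + q*(996 + q))
o(-12 + I(4)*l(1, -5))/211674 = (-2 + 2*(-12 - 8/4*(-5))**2 + 997*(-12 - 8/4*(-5)))/211674 = (-2 + 2*(-12 - 8*1/4*(-5))**2 + 997*(-12 - 8*1/4*(-5)))*(1/211674) = (-2 + 2*(-12 - 2*(-5))**2 + 997*(-12 - 2*(-5)))*(1/211674) = (-2 + 2*(-12 + 10)**2 + 997*(-12 + 10))*(1/211674) = (-2 + 2*(-2)**2 + 997*(-2))*(1/211674) = (-2 + 2*4 - 1994)*(1/211674) = (-2 + 8 - 1994)*(1/211674) = -1988*1/211674 = -994/105837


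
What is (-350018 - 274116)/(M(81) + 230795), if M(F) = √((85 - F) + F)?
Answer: -14404700653/5326633194 + 312067*√85/26633165970 ≈ -2.7042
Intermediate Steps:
M(F) = √85
(-350018 - 274116)/(M(81) + 230795) = (-350018 - 274116)/(√85 + 230795) = -624134/(230795 + √85)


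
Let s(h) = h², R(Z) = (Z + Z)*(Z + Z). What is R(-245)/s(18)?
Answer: 60025/81 ≈ 741.05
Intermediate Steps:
R(Z) = 4*Z² (R(Z) = (2*Z)*(2*Z) = 4*Z²)
R(-245)/s(18) = (4*(-245)²)/(18²) = (4*60025)/324 = 240100*(1/324) = 60025/81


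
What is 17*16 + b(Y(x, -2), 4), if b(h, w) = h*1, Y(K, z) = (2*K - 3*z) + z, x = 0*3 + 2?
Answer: 280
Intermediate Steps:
x = 2 (x = 0 + 2 = 2)
Y(K, z) = -2*z + 2*K (Y(K, z) = (-3*z + 2*K) + z = -2*z + 2*K)
b(h, w) = h
17*16 + b(Y(x, -2), 4) = 17*16 + (-2*(-2) + 2*2) = 272 + (4 + 4) = 272 + 8 = 280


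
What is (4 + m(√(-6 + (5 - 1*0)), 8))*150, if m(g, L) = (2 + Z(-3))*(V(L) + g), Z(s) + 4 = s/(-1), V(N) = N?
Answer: 1800 + 150*I ≈ 1800.0 + 150.0*I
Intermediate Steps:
Z(s) = -4 - s (Z(s) = -4 + s/(-1) = -4 + s*(-1) = -4 - s)
m(g, L) = L + g (m(g, L) = (2 + (-4 - 1*(-3)))*(L + g) = (2 + (-4 + 3))*(L + g) = (2 - 1)*(L + g) = 1*(L + g) = L + g)
(4 + m(√(-6 + (5 - 1*0)), 8))*150 = (4 + (8 + √(-6 + (5 - 1*0))))*150 = (4 + (8 + √(-6 + (5 + 0))))*150 = (4 + (8 + √(-6 + 5)))*150 = (4 + (8 + √(-1)))*150 = (4 + (8 + I))*150 = (12 + I)*150 = 1800 + 150*I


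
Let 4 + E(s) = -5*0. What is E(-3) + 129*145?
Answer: 18701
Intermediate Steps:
E(s) = -4 (E(s) = -4 - 5*0 = -4 + 0 = -4)
E(-3) + 129*145 = -4 + 129*145 = -4 + 18705 = 18701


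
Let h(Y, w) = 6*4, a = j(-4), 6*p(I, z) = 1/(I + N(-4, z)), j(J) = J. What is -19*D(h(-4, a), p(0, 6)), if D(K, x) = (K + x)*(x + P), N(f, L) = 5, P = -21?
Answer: 8616671/900 ≈ 9574.1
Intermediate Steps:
p(I, z) = 1/(6*(5 + I)) (p(I, z) = 1/(6*(I + 5)) = 1/(6*(5 + I)))
a = -4
h(Y, w) = 24
D(K, x) = (-21 + x)*(K + x) (D(K, x) = (K + x)*(x - 21) = (K + x)*(-21 + x) = (-21 + x)*(K + x))
-19*D(h(-4, a), p(0, 6)) = -19*((1/(6*(5 + 0)))**2 - 21*24 - 7/(2*(5 + 0)) + 24*(1/(6*(5 + 0)))) = -19*(((1/6)/5)**2 - 504 - 7/(2*5) + 24*((1/6)/5)) = -19*(((1/6)*(1/5))**2 - 504 - 7/(2*5) + 24*((1/6)*(1/5))) = -19*((1/30)**2 - 504 - 21*1/30 + 24*(1/30)) = -19*(1/900 - 504 - 7/10 + 4/5) = -19*(-453509/900) = 8616671/900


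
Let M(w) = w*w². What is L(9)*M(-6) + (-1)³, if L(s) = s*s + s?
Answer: -19441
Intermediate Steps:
L(s) = s + s² (L(s) = s² + s = s + s²)
M(w) = w³
L(9)*M(-6) + (-1)³ = (9*(1 + 9))*(-6)³ + (-1)³ = (9*10)*(-216) - 1 = 90*(-216) - 1 = -19440 - 1 = -19441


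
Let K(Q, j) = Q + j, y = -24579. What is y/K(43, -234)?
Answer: 24579/191 ≈ 128.69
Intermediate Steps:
y/K(43, -234) = -24579/(43 - 234) = -24579/(-191) = -24579*(-1/191) = 24579/191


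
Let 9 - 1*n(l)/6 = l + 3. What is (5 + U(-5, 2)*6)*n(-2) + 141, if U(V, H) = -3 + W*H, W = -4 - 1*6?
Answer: -6243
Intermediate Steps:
W = -10 (W = -4 - 6 = -10)
n(l) = 36 - 6*l (n(l) = 54 - 6*(l + 3) = 54 - 6*(3 + l) = 54 + (-18 - 6*l) = 36 - 6*l)
U(V, H) = -3 - 10*H
(5 + U(-5, 2)*6)*n(-2) + 141 = (5 + (-3 - 10*2)*6)*(36 - 6*(-2)) + 141 = (5 + (-3 - 20)*6)*(36 + 12) + 141 = (5 - 23*6)*48 + 141 = (5 - 138)*48 + 141 = -133*48 + 141 = -6384 + 141 = -6243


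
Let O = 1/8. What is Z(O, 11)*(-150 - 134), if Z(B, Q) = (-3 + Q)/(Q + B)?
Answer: -18176/89 ≈ -204.22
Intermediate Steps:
O = ⅛ ≈ 0.12500
Z(B, Q) = (-3 + Q)/(B + Q)
Z(O, 11)*(-150 - 134) = ((-3 + 11)/(⅛ + 11))*(-150 - 134) = (8/(89/8))*(-284) = ((8/89)*8)*(-284) = (64/89)*(-284) = -18176/89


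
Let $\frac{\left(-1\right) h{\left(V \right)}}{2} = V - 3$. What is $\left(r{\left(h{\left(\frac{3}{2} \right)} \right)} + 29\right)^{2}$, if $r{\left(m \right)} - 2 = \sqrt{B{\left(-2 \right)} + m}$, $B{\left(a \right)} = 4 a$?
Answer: $\left(31 + i \sqrt{5}\right)^{2} \approx 956.0 + 138.64 i$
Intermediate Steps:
$h{\left(V \right)} = 6 - 2 V$ ($h{\left(V \right)} = - 2 \left(V - 3\right) = - 2 \left(-3 + V\right) = 6 - 2 V$)
$r{\left(m \right)} = 2 + \sqrt{-8 + m}$ ($r{\left(m \right)} = 2 + \sqrt{4 \left(-2\right) + m} = 2 + \sqrt{-8 + m}$)
$\left(r{\left(h{\left(\frac{3}{2} \right)} \right)} + 29\right)^{2} = \left(\left(2 + \sqrt{-8 + \left(6 - 2 \cdot \frac{3}{2}\right)}\right) + 29\right)^{2} = \left(\left(2 + \sqrt{-8 + \left(6 - 2 \cdot 3 \cdot \frac{1}{2}\right)}\right) + 29\right)^{2} = \left(\left(2 + \sqrt{-8 + \left(6 - 3\right)}\right) + 29\right)^{2} = \left(\left(2 + \sqrt{-8 + 3}\right) + 29\right)^{2} = \left(\left(2 + \sqrt{-5}\right) + 29\right)^{2} = \left(\left(2 + i \sqrt{5}\right) + 29\right)^{2} = \left(31 + i \sqrt{5}\right)^{2}$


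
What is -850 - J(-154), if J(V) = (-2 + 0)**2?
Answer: -854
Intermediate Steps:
J(V) = 4 (J(V) = (-2)**2 = 4)
-850 - J(-154) = -850 - 1*4 = -850 - 4 = -854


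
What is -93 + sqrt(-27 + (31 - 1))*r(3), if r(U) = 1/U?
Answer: -93 + sqrt(3)/3 ≈ -92.423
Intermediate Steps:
-93 + sqrt(-27 + (31 - 1))*r(3) = -93 + sqrt(-27 + (31 - 1))/3 = -93 + sqrt(-27 + 30)*(1/3) = -93 + sqrt(3)*(1/3) = -93 + sqrt(3)/3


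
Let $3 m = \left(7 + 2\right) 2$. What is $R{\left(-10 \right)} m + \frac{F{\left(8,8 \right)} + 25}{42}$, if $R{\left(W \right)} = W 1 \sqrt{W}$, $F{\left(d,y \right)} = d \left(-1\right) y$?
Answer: $- \frac{13}{14} - 60 i \sqrt{10} \approx -0.92857 - 189.74 i$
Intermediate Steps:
$F{\left(d,y \right)} = - d y$
$R{\left(W \right)} = W^{\frac{3}{2}}$ ($R{\left(W \right)} = W \sqrt{W} = W^{\frac{3}{2}}$)
$m = 6$ ($m = \frac{\left(7 + 2\right) 2}{3} = \frac{9 \cdot 2}{3} = \frac{1}{3} \cdot 18 = 6$)
$R{\left(-10 \right)} m + \frac{F{\left(8,8 \right)} + 25}{42} = \left(-10\right)^{\frac{3}{2}} \cdot 6 + \frac{\left(-1\right) 8 \cdot 8 + 25}{42} = - 10 i \sqrt{10} \cdot 6 + \left(-64 + 25\right) \frac{1}{42} = - 60 i \sqrt{10} - \frac{13}{14} = - \frac{13}{14} - 60 i \sqrt{10}$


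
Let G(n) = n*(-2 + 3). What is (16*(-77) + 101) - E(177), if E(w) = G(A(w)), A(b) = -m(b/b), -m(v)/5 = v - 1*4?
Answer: -1116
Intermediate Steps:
m(v) = 20 - 5*v (m(v) = -5*(v - 1*4) = -5*(v - 4) = -5*(-4 + v) = 20 - 5*v)
A(b) = -15 (A(b) = -(20 - 5*b/b) = -(20 - 5*1) = -(20 - 5) = -1*15 = -15)
G(n) = n (G(n) = n*1 = n)
E(w) = -15
(16*(-77) + 101) - E(177) = (16*(-77) + 101) - 1*(-15) = (-1232 + 101) + 15 = -1131 + 15 = -1116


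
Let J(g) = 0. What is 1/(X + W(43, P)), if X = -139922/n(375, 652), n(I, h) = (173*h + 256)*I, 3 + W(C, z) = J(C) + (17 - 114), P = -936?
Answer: -21197250/2119794961 ≈ -0.0099997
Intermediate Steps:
W(C, z) = -100 (W(C, z) = -3 + (0 + (17 - 114)) = -3 + (0 - 97) = -3 - 97 = -100)
n(I, h) = I*(256 + 173*h) (n(I, h) = (256 + 173*h)*I = I*(256 + 173*h))
X = -69961/21197250 (X = -139922*1/(375*(256 + 173*652)) = -139922*1/(375*(256 + 112796)) = -139922/(375*113052) = -139922/42394500 = -139922*1/42394500 = -69961/21197250 ≈ -0.0033005)
1/(X + W(43, P)) = 1/(-69961/21197250 - 100) = 1/(-2119794961/21197250) = -21197250/2119794961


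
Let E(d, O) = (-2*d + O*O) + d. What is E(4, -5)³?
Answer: 9261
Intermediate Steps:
E(d, O) = O² - d (E(d, O) = (-2*d + O²) + d = (O² - 2*d) + d = O² - d)
E(4, -5)³ = ((-5)² - 1*4)³ = (25 - 4)³ = 21³ = 9261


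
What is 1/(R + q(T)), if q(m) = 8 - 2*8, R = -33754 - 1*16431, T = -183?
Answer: -1/50193 ≈ -1.9923e-5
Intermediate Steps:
R = -50185 (R = -33754 - 16431 = -50185)
q(m) = -8 (q(m) = 8 - 16 = -8)
1/(R + q(T)) = 1/(-50185 - 8) = 1/(-50193) = -1/50193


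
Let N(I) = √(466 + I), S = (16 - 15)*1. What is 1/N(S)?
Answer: √467/467 ≈ 0.046274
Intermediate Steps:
S = 1 (S = 1*1 = 1)
1/N(S) = 1/(√(466 + 1)) = 1/(√467) = √467/467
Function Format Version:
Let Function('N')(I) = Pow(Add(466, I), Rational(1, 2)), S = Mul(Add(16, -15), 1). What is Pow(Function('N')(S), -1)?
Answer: Mul(Rational(1, 467), Pow(467, Rational(1, 2))) ≈ 0.046274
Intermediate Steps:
S = 1 (S = Mul(1, 1) = 1)
Pow(Function('N')(S), -1) = Pow(Pow(Add(466, 1), Rational(1, 2)), -1) = Pow(Pow(467, Rational(1, 2)), -1) = Mul(Rational(1, 467), Pow(467, Rational(1, 2)))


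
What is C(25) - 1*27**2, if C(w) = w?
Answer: -704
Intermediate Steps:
C(25) - 1*27**2 = 25 - 1*27**2 = 25 - 1*729 = 25 - 729 = -704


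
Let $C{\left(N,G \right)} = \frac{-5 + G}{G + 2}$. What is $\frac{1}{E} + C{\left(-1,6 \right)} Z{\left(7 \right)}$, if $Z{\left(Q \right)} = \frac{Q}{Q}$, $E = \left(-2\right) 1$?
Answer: $- \frac{3}{8} \approx -0.375$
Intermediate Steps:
$C{\left(N,G \right)} = \frac{-5 + G}{2 + G}$
$E = -2$
$Z{\left(Q \right)} = 1$
$\frac{1}{E} + C{\left(-1,6 \right)} Z{\left(7 \right)} = \frac{1}{-2} + \frac{-5 + 6}{2 + 6} \cdot 1 = - \frac{1}{2} + \frac{1}{8} \cdot 1 \cdot 1 = - \frac{1}{2} + \frac{1}{8} \cdot 1 = - \frac{1}{2} + \frac{1}{8} = - \frac{3}{8}$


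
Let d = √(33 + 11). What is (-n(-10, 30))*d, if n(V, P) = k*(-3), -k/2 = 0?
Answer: 0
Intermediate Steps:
k = 0 (k = -2*0 = 0)
d = 2*√11 (d = √44 = 2*√11 ≈ 6.6332)
n(V, P) = 0 (n(V, P) = 0*(-3) = 0)
(-n(-10, 30))*d = (-1*0)*(2*√11) = 0*(2*√11) = 0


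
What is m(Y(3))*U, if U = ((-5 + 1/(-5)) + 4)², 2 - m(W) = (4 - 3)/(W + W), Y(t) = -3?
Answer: 78/25 ≈ 3.1200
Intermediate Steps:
m(W) = 2 - 1/(2*W) (m(W) = 2 - (4 - 3)/(W + W) = 2 - 1/(2*W))
U = 36/25 (U = ((-5 - ⅕) + 4)² = (-26/5 + 4)² = (-6/5)² = 36/25 ≈ 1.4400)
m(Y(3))*U = (2 - ½/(-3))*(36/25) = (2 - ½*(-⅓))*(36/25) = (2 + ⅙)*(36/25) = (13/6)*(36/25) = 78/25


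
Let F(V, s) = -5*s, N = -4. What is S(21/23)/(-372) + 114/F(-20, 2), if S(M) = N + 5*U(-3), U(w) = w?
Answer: -21109/1860 ≈ -11.349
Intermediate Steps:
S(M) = -19 (S(M) = -4 + 5*(-3) = -4 - 15 = -19)
S(21/23)/(-372) + 114/F(-20, 2) = -19/(-372) + 114/((-5*2)) = -19*(-1/372) + 114/(-10) = 19/372 + 114*(-⅒) = 19/372 - 57/5 = -21109/1860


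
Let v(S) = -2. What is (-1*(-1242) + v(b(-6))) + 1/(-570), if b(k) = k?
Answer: 706799/570 ≈ 1240.0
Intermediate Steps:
(-1*(-1242) + v(b(-6))) + 1/(-570) = (-1*(-1242) - 2) + 1/(-570) = (1242 - 2) - 1/570 = 1240 - 1/570 = 706799/570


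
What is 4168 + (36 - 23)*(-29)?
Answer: 3791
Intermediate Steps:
4168 + (36 - 23)*(-29) = 4168 + 13*(-29) = 4168 - 377 = 3791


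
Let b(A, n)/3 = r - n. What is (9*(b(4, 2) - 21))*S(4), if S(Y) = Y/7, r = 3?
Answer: -648/7 ≈ -92.571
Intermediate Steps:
b(A, n) = 9 - 3*n (b(A, n) = 3*(3 - n) = 9 - 3*n)
S(Y) = Y/7 (S(Y) = Y*(1/7) = Y/7)
(9*(b(4, 2) - 21))*S(4) = (9*((9 - 3*2) - 21))*((1/7)*4) = (9*((9 - 6) - 21))*(4/7) = (9*(3 - 21))*(4/7) = (9*(-18))*(4/7) = -162*4/7 = -648/7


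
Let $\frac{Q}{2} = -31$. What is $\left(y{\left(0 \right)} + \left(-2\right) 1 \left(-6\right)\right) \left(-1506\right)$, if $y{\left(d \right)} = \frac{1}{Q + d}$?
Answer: $- \frac{559479}{31} \approx -18048.0$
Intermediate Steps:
$Q = -62$ ($Q = 2 \left(-31\right) = -62$)
$y{\left(d \right)} = \frac{1}{-62 + d}$
$\left(y{\left(0 \right)} + \left(-2\right) 1 \left(-6\right)\right) \left(-1506\right) = \left(\frac{1}{-62 + 0} + \left(-2\right) 1 \left(-6\right)\right) \left(-1506\right) = \left(\frac{1}{-62} - -12\right) \left(-1506\right) = \left(- \frac{1}{62} + 12\right) \left(-1506\right) = \frac{743}{62} \left(-1506\right) = - \frac{559479}{31}$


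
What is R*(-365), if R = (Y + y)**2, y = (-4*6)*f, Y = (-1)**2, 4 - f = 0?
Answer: -3294125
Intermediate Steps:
f = 4 (f = 4 - 1*0 = 4 + 0 = 4)
Y = 1
y = -96 (y = -4*6*4 = -24*4 = -96)
R = 9025 (R = (1 - 96)**2 = (-95)**2 = 9025)
R*(-365) = 9025*(-365) = -3294125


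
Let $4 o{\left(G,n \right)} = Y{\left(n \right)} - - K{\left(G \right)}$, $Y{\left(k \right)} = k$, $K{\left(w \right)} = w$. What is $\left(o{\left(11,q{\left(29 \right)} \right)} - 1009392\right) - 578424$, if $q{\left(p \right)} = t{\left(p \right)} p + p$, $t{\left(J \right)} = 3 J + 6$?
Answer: $- \frac{6348527}{4} \approx -1.5871 \cdot 10^{6}$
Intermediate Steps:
$t{\left(J \right)} = 6 + 3 J$
$q{\left(p \right)} = p + p \left(6 + 3 p\right)$ ($q{\left(p \right)} = \left(6 + 3 p\right) p + p = p \left(6 + 3 p\right) + p = p + p \left(6 + 3 p\right)$)
$o{\left(G,n \right)} = \frac{G}{4} + \frac{n}{4}$ ($o{\left(G,n \right)} = \frac{n - - G}{4} = \frac{n + G}{4} = \frac{G + n}{4} = \frac{G}{4} + \frac{n}{4}$)
$\left(o{\left(11,q{\left(29 \right)} \right)} - 1009392\right) - 578424 = \left(\left(\frac{1}{4} \cdot 11 + \frac{29 \left(7 + 3 \cdot 29\right)}{4}\right) - 1009392\right) - 578424 = \left(\left(\frac{11}{4} + \frac{29 \left(7 + 87\right)}{4}\right) - 1009392\right) - 578424 = \left(\left(\frac{11}{4} + \frac{29 \cdot 94}{4}\right) - 1009392\right) - 578424 = \left(\left(\frac{11}{4} + \frac{1}{4} \cdot 2726\right) - 1009392\right) - 578424 = \left(\left(\frac{11}{4} + \frac{1363}{2}\right) - 1009392\right) - 578424 = \left(\frac{2737}{4} - 1009392\right) - 578424 = - \frac{4034831}{4} - 578424 = - \frac{6348527}{4}$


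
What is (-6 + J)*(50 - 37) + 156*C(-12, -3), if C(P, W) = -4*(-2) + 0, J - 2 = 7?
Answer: 1287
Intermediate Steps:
J = 9 (J = 2 + 7 = 9)
C(P, W) = 8 (C(P, W) = 8 + 0 = 8)
(-6 + J)*(50 - 37) + 156*C(-12, -3) = (-6 + 9)*(50 - 37) + 156*8 = 3*13 + 1248 = 39 + 1248 = 1287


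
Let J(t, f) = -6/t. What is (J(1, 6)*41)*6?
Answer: -1476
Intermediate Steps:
(J(1, 6)*41)*6 = (-6/1*41)*6 = (-6*1*41)*6 = -6*41*6 = -246*6 = -1476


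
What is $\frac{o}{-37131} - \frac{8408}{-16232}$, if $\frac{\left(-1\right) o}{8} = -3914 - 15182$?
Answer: $- \frac{270941591}{75338799} \approx -3.5963$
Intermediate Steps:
$o = 152768$ ($o = - 8 \left(-3914 - 15182\right) = \left(-8\right) \left(-19096\right) = 152768$)
$\frac{o}{-37131} - \frac{8408}{-16232} = \frac{152768}{-37131} - \frac{8408}{-16232} = 152768 \left(- \frac{1}{37131}\right) - - \frac{1051}{2029} = - \frac{152768}{37131} + \frac{1051}{2029} = - \frac{270941591}{75338799}$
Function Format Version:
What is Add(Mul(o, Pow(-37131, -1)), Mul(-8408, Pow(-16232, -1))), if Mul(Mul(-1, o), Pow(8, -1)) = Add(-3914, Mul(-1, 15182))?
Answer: Rational(-270941591, 75338799) ≈ -3.5963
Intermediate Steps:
o = 152768 (o = Mul(-8, Add(-3914, Mul(-1, 15182))) = Mul(-8, Add(-3914, -15182)) = Mul(-8, -19096) = 152768)
Add(Mul(o, Pow(-37131, -1)), Mul(-8408, Pow(-16232, -1))) = Add(Mul(152768, Pow(-37131, -1)), Mul(-8408, Pow(-16232, -1))) = Add(Mul(152768, Rational(-1, 37131)), Mul(-8408, Rational(-1, 16232))) = Add(Rational(-152768, 37131), Rational(1051, 2029)) = Rational(-270941591, 75338799)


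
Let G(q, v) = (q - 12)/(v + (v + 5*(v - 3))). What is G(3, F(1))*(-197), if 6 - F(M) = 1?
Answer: 1773/20 ≈ 88.650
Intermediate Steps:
F(M) = 5 (F(M) = 6 - 1*1 = 6 - 1 = 5)
G(q, v) = (-12 + q)/(-15 + 7*v) (G(q, v) = (-12 + q)/(v + (v + 5*(-3 + v))) = (-12 + q)/(v + (v + (-15 + 5*v))) = (-12 + q)/(v + (-15 + 6*v)) = (-12 + q)/(-15 + 7*v))
G(3, F(1))*(-197) = ((-12 + 3)/(-15 + 7*5))*(-197) = (-9/(-15 + 35))*(-197) = (-9/20)*(-197) = ((1/20)*(-9))*(-197) = -9/20*(-197) = 1773/20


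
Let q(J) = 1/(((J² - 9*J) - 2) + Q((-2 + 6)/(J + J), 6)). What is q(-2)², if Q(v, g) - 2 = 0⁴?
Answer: 1/484 ≈ 0.0020661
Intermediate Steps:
Q(v, g) = 2 (Q(v, g) = 2 + 0⁴ = 2 + 0 = 2)
q(J) = 1/(J² - 9*J) (q(J) = 1/(((J² - 9*J) - 2) + 2) = 1/((-2 + J² - 9*J) + 2) = 1/(J² - 9*J))
q(-2)² = (1/((-2)*(-9 - 2)))² = (-½/(-11))² = (-½*(-1/11))² = (1/22)² = 1/484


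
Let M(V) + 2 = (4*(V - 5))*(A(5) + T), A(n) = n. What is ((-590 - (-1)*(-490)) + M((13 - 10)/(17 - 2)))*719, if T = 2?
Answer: -4372958/5 ≈ -8.7459e+5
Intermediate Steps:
M(V) = -142 + 28*V (M(V) = -2 + (4*(V - 5))*(5 + 2) = -2 + (4*(-5 + V))*7 = -2 + (-20 + 4*V)*7 = -2 + (-140 + 28*V) = -142 + 28*V)
((-590 - (-1)*(-490)) + M((13 - 10)/(17 - 2)))*719 = ((-590 - (-1)*(-490)) + (-142 + 28*((13 - 10)/(17 - 2))))*719 = ((-590 - 1*490) + (-142 + 28*(3/15)))*719 = ((-590 - 490) + (-142 + 28*(3*(1/15))))*719 = (-1080 + (-142 + 28*(⅕)))*719 = (-1080 + (-142 + 28/5))*719 = (-1080 - 682/5)*719 = -6082/5*719 = -4372958/5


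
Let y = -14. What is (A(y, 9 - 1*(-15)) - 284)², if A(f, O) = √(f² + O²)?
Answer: 81428 - 1136*√193 ≈ 65646.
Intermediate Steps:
A(f, O) = √(O² + f²)
(A(y, 9 - 1*(-15)) - 284)² = (√((9 - 1*(-15))² + (-14)²) - 284)² = (√((9 + 15)² + 196) - 284)² = (√(24² + 196) - 284)² = (√(576 + 196) - 284)² = (√772 - 284)² = (2*√193 - 284)² = (-284 + 2*√193)²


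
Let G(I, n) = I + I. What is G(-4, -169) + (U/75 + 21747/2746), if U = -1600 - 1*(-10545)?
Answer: 4909279/41190 ≈ 119.19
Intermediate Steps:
U = 8945 (U = -1600 + 10545 = 8945)
G(I, n) = 2*I
G(-4, -169) + (U/75 + 21747/2746) = 2*(-4) + (8945/75 + 21747/2746) = -8 + (8945*(1/75) + 21747*(1/2746)) = -8 + (1789/15 + 21747/2746) = -8 + 5238799/41190 = 4909279/41190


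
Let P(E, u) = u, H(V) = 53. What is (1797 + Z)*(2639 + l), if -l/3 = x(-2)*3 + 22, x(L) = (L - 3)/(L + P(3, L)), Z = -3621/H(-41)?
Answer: 234707535/53 ≈ 4.4284e+6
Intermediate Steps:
Z = -3621/53 ≈ -68.321
x(L) = (-3 + L)/(2*L) (x(L) = (L - 3)/(L + L) = (-3 + L)/((2*L)) = (-3 + L)*(1/(2*L)) = (-3 + L)/(2*L))
l = -309/4 (l = -3*(((1/2)*(-3 - 2)/(-2))*3 + 22) = -3*(((1/2)*(-1/2)*(-5))*3 + 22) = -3*((5/4)*3 + 22) = -3*(15/4 + 22) = -3*103/4 = -309/4 ≈ -77.250)
(1797 + Z)*(2639 + l) = (1797 - 3621/53)*(2639 - 309/4) = (91620/53)*(10247/4) = 234707535/53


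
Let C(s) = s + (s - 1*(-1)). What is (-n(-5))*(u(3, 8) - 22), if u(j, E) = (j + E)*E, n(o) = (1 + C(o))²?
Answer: -4224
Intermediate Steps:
C(s) = 1 + 2*s (C(s) = s + (s + 1) = s + (1 + s) = 1 + 2*s)
n(o) = (2 + 2*o)² (n(o) = (1 + (1 + 2*o))² = (2 + 2*o)²)
u(j, E) = E*(E + j) (u(j, E) = (E + j)*E = E*(E + j))
(-n(-5))*(u(3, 8) - 22) = (-4*(1 - 5)²)*(8*(8 + 3) - 22) = (-4*(-4)²)*(8*11 - 22) = (-4*16)*(88 - 22) = -1*64*66 = -64*66 = -4224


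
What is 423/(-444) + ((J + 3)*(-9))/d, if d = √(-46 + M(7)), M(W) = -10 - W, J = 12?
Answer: -141/148 + 45*I*√7/7 ≈ -0.9527 + 17.008*I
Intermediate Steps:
d = 3*I*√7 (d = √(-46 + (-10 - 1*7)) = √(-46 + (-10 - 7)) = √(-46 - 17) = √(-63) = 3*I*√7 ≈ 7.9373*I)
423/(-444) + ((J + 3)*(-9))/d = 423/(-444) + ((12 + 3)*(-9))/((3*I*√7)) = 423*(-1/444) + (15*(-9))*(-I*√7/21) = -141/148 - (-45)*I*√7/7 = -141/148 + 45*I*√7/7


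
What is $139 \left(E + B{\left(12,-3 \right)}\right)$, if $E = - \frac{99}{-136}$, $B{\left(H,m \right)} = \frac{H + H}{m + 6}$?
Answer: $\frac{164993}{136} \approx 1213.2$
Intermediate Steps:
$B{\left(H,m \right)} = \frac{2 H}{6 + m}$
$E = \frac{99}{136}$ ($E = \left(-99\right) \left(- \frac{1}{136}\right) = \frac{99}{136} \approx 0.72794$)
$139 \left(E + B{\left(12,-3 \right)}\right) = 139 \left(\frac{99}{136} + 2 \cdot 12 \frac{1}{6 - 3}\right) = 139 \left(\frac{99}{136} + 2 \cdot 12 \cdot \frac{1}{3}\right) = 139 \left(\frac{99}{136} + 8\right) = 139 \cdot \frac{1187}{136} = \frac{164993}{136}$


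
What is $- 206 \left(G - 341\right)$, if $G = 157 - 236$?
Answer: $86520$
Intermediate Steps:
$G = -79$ ($G = 157 - 236 = -79$)
$- 206 \left(G - 341\right) = - 206 \left(-79 - 341\right) = \left(-206\right) \left(-420\right) = 86520$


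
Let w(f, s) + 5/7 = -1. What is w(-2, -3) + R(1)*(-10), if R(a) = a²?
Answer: -82/7 ≈ -11.714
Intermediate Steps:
w(f, s) = -12/7 (w(f, s) = -5/7 - 1 = -12/7)
w(-2, -3) + R(1)*(-10) = -12/7 + 1²*(-10) = -12/7 + 1*(-10) = -12/7 - 10 = -82/7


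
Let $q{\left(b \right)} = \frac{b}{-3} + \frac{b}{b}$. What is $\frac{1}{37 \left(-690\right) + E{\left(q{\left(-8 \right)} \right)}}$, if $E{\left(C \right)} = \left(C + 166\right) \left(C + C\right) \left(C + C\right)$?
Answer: $- \frac{27}{442954} \approx -6.0954 \cdot 10^{-5}$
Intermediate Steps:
$q{\left(b \right)} = 1 - \frac{b}{3}$ ($q{\left(b \right)} = b \left(- \frac{1}{3}\right) + 1 = - \frac{b}{3} + 1 = 1 - \frac{b}{3}$)
$E{\left(C \right)} = 4 C^{2} \left(166 + C\right)$ ($E{\left(C \right)} = \left(166 + C\right) 2 C 2 C = 2 C \left(166 + C\right) 2 C = 4 C^{2} \left(166 + C\right)$)
$\frac{1}{37 \left(-690\right) + E{\left(q{\left(-8 \right)} \right)}} = \frac{1}{37 \left(-690\right) + 4 \left(1 - - \frac{8}{3}\right)^{2} \left(166 + \left(1 - - \frac{8}{3}\right)\right)} = \frac{1}{-25530 + 4 \left(1 + \frac{8}{3}\right)^{2} \left(166 + \left(1 + \frac{8}{3}\right)\right)} = \frac{1}{-25530 + 4 \left(\frac{11}{3}\right)^{2} \left(166 + \frac{11}{3}\right)} = \frac{1}{-25530 + 4 \cdot \frac{121}{9} \cdot \frac{509}{3}} = \frac{1}{-25530 + \frac{246356}{27}} = \frac{1}{- \frac{442954}{27}} = - \frac{27}{442954}$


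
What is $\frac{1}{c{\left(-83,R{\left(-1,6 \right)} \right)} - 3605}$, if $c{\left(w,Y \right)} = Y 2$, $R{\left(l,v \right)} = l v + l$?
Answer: $- \frac{1}{3619} \approx -0.00027632$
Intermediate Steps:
$R{\left(l,v \right)} = l + l v$
$c{\left(w,Y \right)} = 2 Y$
$\frac{1}{c{\left(-83,R{\left(-1,6 \right)} \right)} - 3605} = \frac{1}{2 \left(- (1 + 6)\right) - 3605} = \frac{1}{2 \left(\left(-1\right) 7\right) - 3605} = \frac{1}{2 \left(-7\right) - 3605} = \frac{1}{-14 - 3605} = \frac{1}{-3619} = - \frac{1}{3619}$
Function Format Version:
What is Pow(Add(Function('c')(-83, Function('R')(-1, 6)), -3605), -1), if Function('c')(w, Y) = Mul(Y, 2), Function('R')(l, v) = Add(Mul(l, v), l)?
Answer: Rational(-1, 3619) ≈ -0.00027632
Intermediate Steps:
Function('R')(l, v) = Add(l, Mul(l, v))
Function('c')(w, Y) = Mul(2, Y)
Pow(Add(Function('c')(-83, Function('R')(-1, 6)), -3605), -1) = Pow(Add(Mul(2, Mul(-1, Add(1, 6))), -3605), -1) = Pow(Add(Mul(2, Mul(-1, 7)), -3605), -1) = Pow(Add(Mul(2, -7), -3605), -1) = Pow(Add(-14, -3605), -1) = Pow(-3619, -1) = Rational(-1, 3619)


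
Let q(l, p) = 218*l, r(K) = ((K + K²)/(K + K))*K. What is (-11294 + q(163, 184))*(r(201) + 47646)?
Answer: 1647035280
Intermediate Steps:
r(K) = K/2 + K²/2 (r(K) = ((K + K²)/((2*K)))*K = ((K + K²)*(1/(2*K)))*K = ((K + K²)/(2*K))*K = K/2 + K²/2)
(-11294 + q(163, 184))*(r(201) + 47646) = (-11294 + 218*163)*((½)*201*(1 + 201) + 47646) = (-11294 + 35534)*((½)*201*202 + 47646) = 24240*(20301 + 47646) = 24240*67947 = 1647035280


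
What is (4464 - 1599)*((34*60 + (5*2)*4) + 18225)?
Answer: 58173825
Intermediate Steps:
(4464 - 1599)*((34*60 + (5*2)*4) + 18225) = 2865*((2040 + 10*4) + 18225) = 2865*((2040 + 40) + 18225) = 2865*(2080 + 18225) = 2865*20305 = 58173825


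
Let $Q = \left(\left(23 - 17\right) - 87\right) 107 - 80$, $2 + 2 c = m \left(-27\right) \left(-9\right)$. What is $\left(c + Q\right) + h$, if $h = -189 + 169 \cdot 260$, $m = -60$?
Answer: $27713$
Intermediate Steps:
$h = 43751$ ($h = -189 + 43940 = 43751$)
$c = -7291$ ($c = -1 + \frac{\left(-60\right) \left(-27\right) \left(-9\right)}{2} = -1 + \frac{1620 \left(-9\right)}{2} = -1 + \frac{1}{2} \left(-14580\right) = -1 - 7290 = -7291$)
$Q = -8747$ ($Q = \left(6 - 87\right) 107 - 80 = \left(-81\right) 107 - 80 = -8667 - 80 = -8747$)
$\left(c + Q\right) + h = \left(-7291 - 8747\right) + 43751 = -16038 + 43751 = 27713$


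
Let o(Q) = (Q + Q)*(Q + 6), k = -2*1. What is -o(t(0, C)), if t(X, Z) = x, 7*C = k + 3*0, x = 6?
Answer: -144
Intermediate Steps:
k = -2
C = -2/7 (C = (-2 + 3*0)/7 = (-2 + 0)/7 = (⅐)*(-2) = -2/7 ≈ -0.28571)
t(X, Z) = 6
o(Q) = 2*Q*(6 + Q) (o(Q) = (2*Q)*(6 + Q) = 2*Q*(6 + Q))
-o(t(0, C)) = -2*6*(6 + 6) = -2*6*12 = -1*144 = -144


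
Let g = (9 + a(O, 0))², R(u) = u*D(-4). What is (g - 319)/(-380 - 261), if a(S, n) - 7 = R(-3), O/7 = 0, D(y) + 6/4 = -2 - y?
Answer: 435/2564 ≈ 0.16966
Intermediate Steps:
D(y) = -7/2 - y (D(y) = -3/2 + (-2 - y) = -7/2 - y)
O = 0 (O = 7*0 = 0)
R(u) = u/2 (R(u) = u*(-7/2 - 1*(-4)) = u*(-7/2 + 4) = u*(½) = u/2)
a(S, n) = 11/2 (a(S, n) = 7 + (½)*(-3) = 7 - 3/2 = 11/2)
g = 841/4 (g = (9 + 11/2)² = (29/2)² = 841/4 ≈ 210.25)
(g - 319)/(-380 - 261) = (841/4 - 319)/(-380 - 261) = -435/4/(-641) = -435/4*(-1/641) = 435/2564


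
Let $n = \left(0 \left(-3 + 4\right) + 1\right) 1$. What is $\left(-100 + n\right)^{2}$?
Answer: $9801$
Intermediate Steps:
$n = 1$ ($n = \left(0 \cdot 1 + 1\right) 1 = \left(0 + 1\right) 1 = 1 \cdot 1 = 1$)
$\left(-100 + n\right)^{2} = \left(-100 + 1\right)^{2} = \left(-99\right)^{2} = 9801$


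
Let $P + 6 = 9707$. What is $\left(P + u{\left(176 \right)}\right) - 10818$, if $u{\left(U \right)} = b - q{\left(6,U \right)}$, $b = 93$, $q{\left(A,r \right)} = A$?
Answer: $-1030$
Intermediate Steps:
$P = 9701$ ($P = -6 + 9707 = 9701$)
$u{\left(U \right)} = 87$ ($u{\left(U \right)} = 93 - 6 = 87$)
$\left(P + u{\left(176 \right)}\right) - 10818 = \left(9701 + 87\right) - 10818 = 9788 - 10818 = -1030$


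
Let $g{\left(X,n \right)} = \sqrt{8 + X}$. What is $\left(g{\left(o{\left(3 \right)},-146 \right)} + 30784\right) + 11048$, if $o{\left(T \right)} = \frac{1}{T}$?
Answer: $41832 + \frac{5 \sqrt{3}}{3} \approx 41835.0$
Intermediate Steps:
$\left(g{\left(o{\left(3 \right)},-146 \right)} + 30784\right) + 11048 = \left(\sqrt{8 + \frac{1}{3}} + 30784\right) + 11048 = \left(\sqrt{\frac{25}{3}} + 30784\right) + 11048 = \left(\frac{5 \sqrt{3}}{3} + 30784\right) + 11048 = \left(30784 + \frac{5 \sqrt{3}}{3}\right) + 11048 = 41832 + \frac{5 \sqrt{3}}{3}$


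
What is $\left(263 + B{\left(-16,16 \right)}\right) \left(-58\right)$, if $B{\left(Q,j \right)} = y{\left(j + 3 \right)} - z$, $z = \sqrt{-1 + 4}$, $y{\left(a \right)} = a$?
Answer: $-16356 + 58 \sqrt{3} \approx -16256.0$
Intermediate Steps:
$z = \sqrt{3} \approx 1.732$
$B{\left(Q,j \right)} = 3 + j - \sqrt{3}$ ($B{\left(Q,j \right)} = \left(j + 3\right) - \sqrt{3} = \left(3 + j\right) - \sqrt{3} = 3 + j - \sqrt{3}$)
$\left(263 + B{\left(-16,16 \right)}\right) \left(-58\right) = \left(263 + \left(3 + 16 - \sqrt{3}\right)\right) \left(-58\right) = \left(263 + \left(19 - \sqrt{3}\right)\right) \left(-58\right) = \left(282 - \sqrt{3}\right) \left(-58\right) = -16356 + 58 \sqrt{3}$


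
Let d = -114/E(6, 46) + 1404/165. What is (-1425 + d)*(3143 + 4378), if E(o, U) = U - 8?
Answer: -587179512/55 ≈ -1.0676e+7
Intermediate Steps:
E(o, U) = -8 + U
d = 303/55 (d = -114/(-8 + 46) + 1404/165 = -114/38 + 1404*(1/165) = -114*1/38 + 468/55 = -3 + 468/55 = 303/55 ≈ 5.5091)
(-1425 + d)*(3143 + 4378) = (-1425 + 303/55)*(3143 + 4378) = -78072/55*7521 = -587179512/55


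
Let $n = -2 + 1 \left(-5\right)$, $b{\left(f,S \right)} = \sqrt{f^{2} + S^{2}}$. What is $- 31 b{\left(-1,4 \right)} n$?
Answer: $217 \sqrt{17} \approx 894.71$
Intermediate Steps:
$b{\left(f,S \right)} = \sqrt{S^{2} + f^{2}}$
$n = -7$ ($n = -2 - 5 = -7$)
$- 31 b{\left(-1,4 \right)} n = - 31 \sqrt{4^{2} + \left(-1\right)^{2}} \left(-7\right) = - 31 \sqrt{16 + 1} \left(-7\right) = - 31 \sqrt{17} \left(-7\right) = 217 \sqrt{17}$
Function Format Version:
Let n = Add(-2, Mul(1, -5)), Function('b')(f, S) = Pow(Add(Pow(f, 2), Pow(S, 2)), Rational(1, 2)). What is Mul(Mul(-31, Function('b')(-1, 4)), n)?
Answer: Mul(217, Pow(17, Rational(1, 2))) ≈ 894.71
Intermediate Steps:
Function('b')(f, S) = Pow(Add(Pow(S, 2), Pow(f, 2)), Rational(1, 2))
n = -7 (n = Add(-2, -5) = -7)
Mul(Mul(-31, Function('b')(-1, 4)), n) = Mul(Mul(-31, Pow(Add(Pow(4, 2), Pow(-1, 2)), Rational(1, 2))), -7) = Mul(Mul(-31, Pow(Add(16, 1), Rational(1, 2))), -7) = Mul(Mul(-31, Pow(17, Rational(1, 2))), -7) = Mul(217, Pow(17, Rational(1, 2)))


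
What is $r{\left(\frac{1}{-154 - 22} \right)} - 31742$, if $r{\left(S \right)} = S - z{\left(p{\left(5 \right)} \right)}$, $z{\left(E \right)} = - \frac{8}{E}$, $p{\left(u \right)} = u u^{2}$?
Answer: $- \frac{698322717}{22000} \approx -31742.0$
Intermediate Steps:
$p{\left(u \right)} = u^{3}$
$r{\left(S \right)} = \frac{8}{125} + S$ ($r{\left(S \right)} = S - - \frac{8}{5^{3}} = S - - \frac{8}{125} = S + \frac{8}{125} = \frac{8}{125} + S$)
$r{\left(\frac{1}{-154 - 22} \right)} - 31742 = \left(\frac{8}{125} + \frac{1}{-154 - 22}\right) - 31742 = \left(\frac{8}{125} + \frac{1}{-176}\right) - 31742 = \left(\frac{8}{125} - \frac{1}{176}\right) - 31742 = \frac{1283}{22000} - 31742 = - \frac{698322717}{22000}$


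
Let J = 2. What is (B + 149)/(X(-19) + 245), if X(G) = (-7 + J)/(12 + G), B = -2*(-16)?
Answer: 1267/1720 ≈ 0.73663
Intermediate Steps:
B = 32
X(G) = -5/(12 + G) (X(G) = (-7 + 2)/(12 + G) = -5/(12 + G))
(B + 149)/(X(-19) + 245) = (32 + 149)/(-5/(12 - 19) + 245) = 181/(-5/(-7) + 245) = 181/(-5*(-⅐) + 245) = 181/(5/7 + 245) = 181/(1720/7) = 181*(7/1720) = 1267/1720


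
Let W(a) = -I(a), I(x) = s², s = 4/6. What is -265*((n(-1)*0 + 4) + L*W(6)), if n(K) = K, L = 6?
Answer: -1060/3 ≈ -353.33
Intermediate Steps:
s = ⅔ (s = 4*(⅙) = ⅔ ≈ 0.66667)
I(x) = 4/9 (I(x) = (⅔)² = 4/9)
W(a) = -4/9 (W(a) = -1*4/9 = -4/9)
-265*((n(-1)*0 + 4) + L*W(6)) = -265*((-1*0 + 4) + 6*(-4/9)) = -265*((0 + 4) - 8/3) = -265*(4 - 8/3) = -265*4/3 = -1060/3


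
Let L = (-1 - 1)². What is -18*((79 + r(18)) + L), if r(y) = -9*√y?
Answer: -1494 + 486*√2 ≈ -806.69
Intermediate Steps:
L = 4 (L = (-2)² = 4)
-18*((79 + r(18)) + L) = -18*((79 - 27*√2) + 4) = -18*(83 - 27*√2) = -1494 + 486*√2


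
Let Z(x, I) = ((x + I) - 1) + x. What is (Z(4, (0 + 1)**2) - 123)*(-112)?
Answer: 12880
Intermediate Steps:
Z(x, I) = -1 + I + 2*x (Z(x, I) = ((I + x) - 1) + x = (-1 + I + x) + x = -1 + I + 2*x)
(Z(4, (0 + 1)**2) - 123)*(-112) = ((-1 + (0 + 1)**2 + 2*4) - 123)*(-112) = ((-1 + 1**2 + 8) - 123)*(-112) = ((-1 + 1 + 8) - 123)*(-112) = (8 - 123)*(-112) = -115*(-112) = 12880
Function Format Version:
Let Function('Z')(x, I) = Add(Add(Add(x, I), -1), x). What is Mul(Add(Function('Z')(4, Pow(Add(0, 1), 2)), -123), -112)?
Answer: 12880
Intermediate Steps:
Function('Z')(x, I) = Add(-1, I, Mul(2, x)) (Function('Z')(x, I) = Add(Add(Add(I, x), -1), x) = Add(Add(-1, I, x), x) = Add(-1, I, Mul(2, x)))
Mul(Add(Function('Z')(4, Pow(Add(0, 1), 2)), -123), -112) = Mul(Add(Add(-1, Pow(Add(0, 1), 2), Mul(2, 4)), -123), -112) = Mul(Add(Add(-1, Pow(1, 2), 8), -123), -112) = Mul(Add(Add(-1, 1, 8), -123), -112) = Mul(Add(8, -123), -112) = Mul(-115, -112) = 12880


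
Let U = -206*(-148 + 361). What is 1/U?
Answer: -1/43878 ≈ -2.2790e-5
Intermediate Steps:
U = -43878 (U = -206*213 = -43878)
1/U = 1/(-43878) = -1/43878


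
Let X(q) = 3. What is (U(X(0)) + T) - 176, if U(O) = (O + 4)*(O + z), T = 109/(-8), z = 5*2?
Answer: -789/8 ≈ -98.625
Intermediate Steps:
z = 10
T = -109/8 (T = 109*(-1/8) = -109/8 ≈ -13.625)
U(O) = (4 + O)*(10 + O) (U(O) = (O + 4)*(O + 10) = (4 + O)*(10 + O))
(U(X(0)) + T) - 176 = ((40 + 3**2 + 14*3) - 109/8) - 176 = ((40 + 9 + 42) - 109/8) - 176 = (91 - 109/8) - 176 = 619/8 - 176 = -789/8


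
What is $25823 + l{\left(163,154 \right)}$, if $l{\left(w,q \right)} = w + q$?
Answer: $26140$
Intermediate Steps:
$l{\left(w,q \right)} = q + w$
$25823 + l{\left(163,154 \right)} = 25823 + \left(154 + 163\right) = 25823 + 317 = 26140$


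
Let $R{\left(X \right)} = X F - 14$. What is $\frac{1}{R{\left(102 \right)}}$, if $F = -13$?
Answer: $- \frac{1}{1340} \approx -0.00074627$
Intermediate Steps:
$R{\left(X \right)} = -14 - 13 X$ ($R{\left(X \right)} = X \left(-13\right) - 14 = - 13 X - 14 = -14 - 13 X$)
$\frac{1}{R{\left(102 \right)}} = \frac{1}{-14 - 1326} = \frac{1}{-1340} = - \frac{1}{1340}$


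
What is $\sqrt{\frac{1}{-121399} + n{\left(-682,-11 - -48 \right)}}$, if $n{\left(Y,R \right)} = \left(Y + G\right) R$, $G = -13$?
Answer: $\frac{i \sqrt{378980397945114}}{121399} \approx 160.36 i$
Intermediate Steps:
$n{\left(Y,R \right)} = R \left(-13 + Y\right)$ ($n{\left(Y,R \right)} = \left(Y - 13\right) R = \left(-13 + Y\right) R = R \left(-13 + Y\right)$)
$\sqrt{\frac{1}{-121399} + n{\left(-682,-11 - -48 \right)}} = \sqrt{\frac{1}{-121399} + \left(-11 - -48\right) \left(-13 - 682\right)} = \sqrt{- \frac{1}{121399} + \left(-11 + 48\right) \left(-695\right)} = \sqrt{- \frac{1}{121399} + 37 \left(-695\right)} = \sqrt{- \frac{1}{121399} - 25715} = \sqrt{- \frac{3121775286}{121399}} = \frac{i \sqrt{378980397945114}}{121399}$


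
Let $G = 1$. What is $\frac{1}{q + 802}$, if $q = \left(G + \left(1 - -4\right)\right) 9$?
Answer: $\frac{1}{856} \approx 0.0011682$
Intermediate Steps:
$q = 54$ ($q = \left(1 + \left(1 - -4\right)\right) 9 = \left(1 + \left(1 + 4\right)\right) 9 = \left(1 + 5\right) 9 = 6 \cdot 9 = 54$)
$\frac{1}{q + 802} = \frac{1}{54 + 802} = \frac{1}{856}$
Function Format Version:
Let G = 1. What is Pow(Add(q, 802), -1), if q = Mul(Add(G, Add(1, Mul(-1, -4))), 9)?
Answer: Rational(1, 856) ≈ 0.0011682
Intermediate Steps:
q = 54 (q = Mul(Add(1, Add(1, Mul(-1, -4))), 9) = Mul(Add(1, Add(1, 4)), 9) = Mul(Add(1, 5), 9) = Mul(6, 9) = 54)
Pow(Add(q, 802), -1) = Pow(Add(54, 802), -1) = Pow(856, -1) = Rational(1, 856)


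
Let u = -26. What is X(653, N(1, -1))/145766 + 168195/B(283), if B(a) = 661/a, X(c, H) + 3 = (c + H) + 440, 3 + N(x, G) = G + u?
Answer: 3469171750685/48175663 ≈ 72011.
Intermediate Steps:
N(x, G) = -29 + G (N(x, G) = -3 + (G - 26) = -3 + (-26 + G) = -29 + G)
X(c, H) = 437 + H + c (X(c, H) = -3 + ((c + H) + 440) = -3 + ((H + c) + 440) = -3 + (440 + H + c) = 437 + H + c)
X(653, N(1, -1))/145766 + 168195/B(283) = (437 + (-29 - 1) + 653)/145766 + 168195/((661/283)) = (437 - 30 + 653)*(1/145766) + 168195/((661*(1/283))) = 1060*(1/145766) + 168195/(661/283) = 530/72883 + 168195*(283/661) = 530/72883 + 47599185/661 = 3469171750685/48175663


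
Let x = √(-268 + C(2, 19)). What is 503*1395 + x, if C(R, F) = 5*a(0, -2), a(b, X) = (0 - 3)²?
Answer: 701685 + I*√223 ≈ 7.0169e+5 + 14.933*I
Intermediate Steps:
a(b, X) = 9 (a(b, X) = (-3)² = 9)
C(R, F) = 45 (C(R, F) = 5*9 = 45)
x = I*√223 (x = √(-268 + 45) = √(-223) = I*√223 ≈ 14.933*I)
503*1395 + x = 503*1395 + I*√223 = 701685 + I*√223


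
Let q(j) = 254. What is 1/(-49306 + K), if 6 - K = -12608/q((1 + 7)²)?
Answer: -127/6254796 ≈ -2.0304e-5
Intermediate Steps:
K = 7066/127 (K = 6 - (-12608)/254 = 6 - 1*(-6304/127) = 6 + 6304/127 = 7066/127 ≈ 55.638)
1/(-49306 + K) = 1/(-49306 + 7066/127) = 1/(-6254796/127) = -127/6254796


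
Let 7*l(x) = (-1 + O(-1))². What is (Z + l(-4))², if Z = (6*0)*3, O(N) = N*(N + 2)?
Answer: 16/49 ≈ 0.32653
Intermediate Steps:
O(N) = N*(2 + N)
l(x) = 4/7 (l(x) = (-1 - (2 - 1))²/7 = (-1 - 1*1)²/7 = (-1 - 1)²/7 = (⅐)*(-2)² = (⅐)*4 = 4/7)
Z = 0 (Z = 0*3 = 0)
(Z + l(-4))² = (0 + 4/7)² = (4/7)² = 16/49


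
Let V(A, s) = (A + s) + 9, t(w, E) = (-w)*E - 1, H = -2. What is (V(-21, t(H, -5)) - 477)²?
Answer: 250000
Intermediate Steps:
t(w, E) = -1 - E*w (t(w, E) = -E*w - 1 = -1 - E*w)
V(A, s) = 9 + A + s
(V(-21, t(H, -5)) - 477)² = ((9 - 21 + (-1 - 1*(-5)*(-2))) - 477)² = ((9 - 21 + (-1 - 10)) - 477)² = ((9 - 21 - 11) - 477)² = (-23 - 477)² = (-500)² = 250000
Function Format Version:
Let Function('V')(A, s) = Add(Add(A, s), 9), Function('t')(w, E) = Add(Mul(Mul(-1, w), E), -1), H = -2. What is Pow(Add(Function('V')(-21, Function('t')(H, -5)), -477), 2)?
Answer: 250000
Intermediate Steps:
Function('t')(w, E) = Add(-1, Mul(-1, E, w)) (Function('t')(w, E) = Add(Mul(-1, E, w), -1) = Add(-1, Mul(-1, E, w)))
Function('V')(A, s) = Add(9, A, s)
Pow(Add(Function('V')(-21, Function('t')(H, -5)), -477), 2) = Pow(Add(Add(9, -21, Add(-1, Mul(-1, -5, -2))), -477), 2) = Pow(Add(Add(9, -21, Add(-1, -10)), -477), 2) = Pow(Add(Add(9, -21, -11), -477), 2) = Pow(Add(-23, -477), 2) = Pow(-500, 2) = 250000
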